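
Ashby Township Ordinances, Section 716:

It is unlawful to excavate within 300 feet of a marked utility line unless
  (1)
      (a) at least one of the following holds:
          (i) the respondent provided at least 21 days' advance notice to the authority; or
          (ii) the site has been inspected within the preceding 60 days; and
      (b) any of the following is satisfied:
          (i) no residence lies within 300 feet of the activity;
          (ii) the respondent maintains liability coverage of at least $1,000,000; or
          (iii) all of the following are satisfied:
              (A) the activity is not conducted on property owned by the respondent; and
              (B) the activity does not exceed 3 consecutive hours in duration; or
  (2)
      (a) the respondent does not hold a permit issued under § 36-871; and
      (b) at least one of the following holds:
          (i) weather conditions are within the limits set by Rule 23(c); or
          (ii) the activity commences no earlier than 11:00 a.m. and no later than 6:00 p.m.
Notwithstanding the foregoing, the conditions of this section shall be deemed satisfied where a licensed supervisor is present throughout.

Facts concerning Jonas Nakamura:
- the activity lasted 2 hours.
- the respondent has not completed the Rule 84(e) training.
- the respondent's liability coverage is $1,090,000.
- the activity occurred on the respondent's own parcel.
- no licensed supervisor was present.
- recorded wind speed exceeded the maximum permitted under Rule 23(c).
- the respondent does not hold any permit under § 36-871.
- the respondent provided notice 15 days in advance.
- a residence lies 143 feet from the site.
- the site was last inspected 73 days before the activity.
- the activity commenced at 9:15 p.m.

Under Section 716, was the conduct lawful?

(i) ≥21 days' notice — not met.
(ii) site inspected — not satisfied.
(a) = F OR F = false.
(i) no residence in 300 ft — fails.
(ii) coverage ≥ $1,000,000 — satisfied.
(A) not (own property) — not satisfied.
(B) ≤ 3 hrs duration — satisfied.
(iii): F AND T → false.
So (b) is satisfied (F OR T OR F).
(1): F AND T → false.
(a) not (holds permit) — satisfied.
(i) weather ok — not met.
(ii) start within hours — not met.
(b) = F OR F = false.
So (2) is not satisfied (T AND F).
So Overall is not satisfied (F OR F).
Exception (supervisor present) — not satisfied.
Result: main false OR exception false → false.

No — unlawful.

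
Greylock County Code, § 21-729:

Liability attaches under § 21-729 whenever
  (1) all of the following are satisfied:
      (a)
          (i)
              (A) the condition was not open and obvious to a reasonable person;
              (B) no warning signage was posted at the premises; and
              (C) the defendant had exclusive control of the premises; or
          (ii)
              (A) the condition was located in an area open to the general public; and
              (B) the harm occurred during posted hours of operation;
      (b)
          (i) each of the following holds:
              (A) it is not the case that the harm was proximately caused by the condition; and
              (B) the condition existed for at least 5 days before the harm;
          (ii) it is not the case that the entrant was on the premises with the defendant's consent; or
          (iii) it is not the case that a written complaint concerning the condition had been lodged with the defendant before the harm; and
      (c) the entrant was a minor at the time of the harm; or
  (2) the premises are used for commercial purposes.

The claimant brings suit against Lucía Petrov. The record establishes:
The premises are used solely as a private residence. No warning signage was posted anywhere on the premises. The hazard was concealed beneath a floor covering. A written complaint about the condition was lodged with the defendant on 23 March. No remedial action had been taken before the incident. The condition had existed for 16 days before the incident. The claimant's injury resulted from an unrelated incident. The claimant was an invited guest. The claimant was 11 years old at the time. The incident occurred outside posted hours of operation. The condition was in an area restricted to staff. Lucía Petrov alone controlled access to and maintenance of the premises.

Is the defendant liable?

(A) not open/obvious — holds.
(B) no signage posted — met.
(C) exclusive control — met.
So (i) is satisfied (T AND T AND T).
(A) public area — not met.
(B) during posted hours — not met.
So (ii) is not satisfied (F AND F).
(a) = T OR F = true.
(A) not (proximate cause) — holds.
(B) condition ≥5 days old — met.
(i) = T AND T = true.
(ii) not (consent to enter) — not satisfied.
(iii) not (complaint lodged) — fails.
(b) = T OR F OR F = true.
(c) entrant a minor — met.
(1) = T AND T AND T = true.
(2) commercial use — fails.
Overall: T OR F → true.

Yes — liable.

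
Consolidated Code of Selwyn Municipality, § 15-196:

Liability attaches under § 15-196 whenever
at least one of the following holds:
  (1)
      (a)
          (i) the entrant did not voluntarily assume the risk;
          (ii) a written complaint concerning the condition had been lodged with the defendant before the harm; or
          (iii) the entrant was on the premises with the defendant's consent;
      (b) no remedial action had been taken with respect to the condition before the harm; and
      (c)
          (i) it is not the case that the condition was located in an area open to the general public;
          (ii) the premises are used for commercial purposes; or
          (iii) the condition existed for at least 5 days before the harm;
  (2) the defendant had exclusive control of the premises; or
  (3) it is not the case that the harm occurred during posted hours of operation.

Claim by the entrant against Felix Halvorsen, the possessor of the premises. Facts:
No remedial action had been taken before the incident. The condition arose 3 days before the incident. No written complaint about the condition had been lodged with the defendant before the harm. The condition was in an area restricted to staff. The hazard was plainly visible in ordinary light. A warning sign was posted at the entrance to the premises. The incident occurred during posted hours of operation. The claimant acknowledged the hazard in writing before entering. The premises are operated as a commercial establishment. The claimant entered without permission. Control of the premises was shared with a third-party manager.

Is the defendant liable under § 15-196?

(i) no assumed risk — not satisfied.
(ii) complaint lodged — not met.
(iii) consent to enter — not satisfied.
(a): F OR F OR F → false.
(b) no remedial action — holds.
(i) not (public area) — holds.
(ii) commercial use — met.
(iii) condition ≥5 days old — fails.
So (c) is satisfied (T OR T OR F).
(1): F AND T AND T → false.
(2) exclusive control — fails.
(3) not (during posted hours) — not satisfied.
Overall: F OR F OR F → false.

No — not liable.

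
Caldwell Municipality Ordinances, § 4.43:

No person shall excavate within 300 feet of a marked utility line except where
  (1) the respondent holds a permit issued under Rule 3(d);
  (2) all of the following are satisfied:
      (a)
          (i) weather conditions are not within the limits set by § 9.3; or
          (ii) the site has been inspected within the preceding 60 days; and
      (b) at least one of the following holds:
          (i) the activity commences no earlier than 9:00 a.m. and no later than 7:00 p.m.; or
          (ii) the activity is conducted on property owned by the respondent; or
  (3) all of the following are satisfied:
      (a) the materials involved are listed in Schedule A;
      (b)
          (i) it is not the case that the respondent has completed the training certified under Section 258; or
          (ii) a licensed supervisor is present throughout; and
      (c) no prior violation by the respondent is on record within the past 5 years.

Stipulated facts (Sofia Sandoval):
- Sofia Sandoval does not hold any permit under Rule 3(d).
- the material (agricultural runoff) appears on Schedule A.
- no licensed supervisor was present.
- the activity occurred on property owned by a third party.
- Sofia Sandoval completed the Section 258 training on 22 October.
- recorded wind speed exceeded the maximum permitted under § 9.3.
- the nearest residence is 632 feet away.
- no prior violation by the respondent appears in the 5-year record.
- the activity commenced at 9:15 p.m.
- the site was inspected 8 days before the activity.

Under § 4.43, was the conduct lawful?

(1) holds permit — not satisfied.
(i) not (weather ok) — satisfied.
(ii) site inspected — met.
(a) = T OR T = true.
(i) start within hours — not met.
(ii) own property — not satisfied.
(b) = F OR F = false.
(2): T AND F → false.
(a) Schedule A material — satisfied.
(i) not (training certified) — not met.
(ii) supervisor present — not satisfied.
(b) = F OR F = false.
(c) no prior violation — holds.
So (3) is not satisfied (T AND F AND T).
Overall = F OR F OR F = false.

No — unlawful.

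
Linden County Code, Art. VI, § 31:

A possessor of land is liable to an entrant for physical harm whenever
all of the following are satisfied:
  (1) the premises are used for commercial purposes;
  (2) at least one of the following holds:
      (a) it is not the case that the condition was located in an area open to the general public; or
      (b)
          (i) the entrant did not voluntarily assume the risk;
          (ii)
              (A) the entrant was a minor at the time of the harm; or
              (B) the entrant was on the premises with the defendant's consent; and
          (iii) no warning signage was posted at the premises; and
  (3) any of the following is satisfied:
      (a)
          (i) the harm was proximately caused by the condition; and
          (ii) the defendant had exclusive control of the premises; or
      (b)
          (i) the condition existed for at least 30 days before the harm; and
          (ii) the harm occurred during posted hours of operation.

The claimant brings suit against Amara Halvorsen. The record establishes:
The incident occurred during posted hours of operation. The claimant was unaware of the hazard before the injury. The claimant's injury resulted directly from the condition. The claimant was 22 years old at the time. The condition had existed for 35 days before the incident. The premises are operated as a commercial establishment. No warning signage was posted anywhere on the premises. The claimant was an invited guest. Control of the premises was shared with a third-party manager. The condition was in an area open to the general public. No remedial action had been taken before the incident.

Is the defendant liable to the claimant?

Yes — liable.

(1) commercial use — met.
(a) not (public area) — fails.
(i) no assumed risk — holds.
(A) entrant a minor — not met.
(B) consent to enter — holds.
(ii): F OR T → true.
(iii) no signage posted — holds.
(b) = T AND T AND T = true.
(2) = F OR T = true.
(i) proximate cause — holds.
(ii) exclusive control — fails.
So (a) is not satisfied (T AND F).
(i) condition ≥30 days old — holds.
(ii) during posted hours — met.
(b): T AND T → true.
(3) = F OR T = true.
So Overall is satisfied (T AND T AND T).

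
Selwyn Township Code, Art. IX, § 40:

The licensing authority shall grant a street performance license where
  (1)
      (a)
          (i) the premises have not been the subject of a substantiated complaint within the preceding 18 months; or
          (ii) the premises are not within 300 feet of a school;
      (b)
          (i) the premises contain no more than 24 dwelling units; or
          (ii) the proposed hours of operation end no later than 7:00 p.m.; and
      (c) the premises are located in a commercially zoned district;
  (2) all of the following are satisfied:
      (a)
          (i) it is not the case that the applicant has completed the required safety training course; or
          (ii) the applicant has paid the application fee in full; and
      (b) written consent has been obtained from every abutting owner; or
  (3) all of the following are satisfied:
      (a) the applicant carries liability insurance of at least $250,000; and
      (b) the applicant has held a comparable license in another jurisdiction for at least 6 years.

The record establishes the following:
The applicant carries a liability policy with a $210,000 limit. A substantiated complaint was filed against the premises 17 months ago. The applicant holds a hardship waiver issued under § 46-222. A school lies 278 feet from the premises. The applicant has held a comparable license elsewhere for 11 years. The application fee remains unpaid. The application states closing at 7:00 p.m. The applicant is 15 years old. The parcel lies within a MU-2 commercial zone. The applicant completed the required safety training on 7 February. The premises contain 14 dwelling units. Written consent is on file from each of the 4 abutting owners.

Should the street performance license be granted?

(i) no complaint in 18 mo. — not satisfied.
(ii) ≥300 ft from school — not met.
So (a) is not satisfied (F OR F).
(i) ≤ 24 units — holds.
(ii) closes by 7 p.m. — met.
(b): T OR T → true.
(c) commercially zoned — met.
(1): F AND T AND T → false.
(i) not (safety training) — not met.
(ii) fee paid — not met.
(a) = F OR F = false.
(b) all abutters consent — satisfied.
(2) = F AND T = false.
(a) insurance ≥ $250,000 — not met.
(b) prior license ≥ 6 yr — satisfied.
So (3) is not satisfied (F AND T).
So Overall is not satisfied (F OR F OR F).

No — denied.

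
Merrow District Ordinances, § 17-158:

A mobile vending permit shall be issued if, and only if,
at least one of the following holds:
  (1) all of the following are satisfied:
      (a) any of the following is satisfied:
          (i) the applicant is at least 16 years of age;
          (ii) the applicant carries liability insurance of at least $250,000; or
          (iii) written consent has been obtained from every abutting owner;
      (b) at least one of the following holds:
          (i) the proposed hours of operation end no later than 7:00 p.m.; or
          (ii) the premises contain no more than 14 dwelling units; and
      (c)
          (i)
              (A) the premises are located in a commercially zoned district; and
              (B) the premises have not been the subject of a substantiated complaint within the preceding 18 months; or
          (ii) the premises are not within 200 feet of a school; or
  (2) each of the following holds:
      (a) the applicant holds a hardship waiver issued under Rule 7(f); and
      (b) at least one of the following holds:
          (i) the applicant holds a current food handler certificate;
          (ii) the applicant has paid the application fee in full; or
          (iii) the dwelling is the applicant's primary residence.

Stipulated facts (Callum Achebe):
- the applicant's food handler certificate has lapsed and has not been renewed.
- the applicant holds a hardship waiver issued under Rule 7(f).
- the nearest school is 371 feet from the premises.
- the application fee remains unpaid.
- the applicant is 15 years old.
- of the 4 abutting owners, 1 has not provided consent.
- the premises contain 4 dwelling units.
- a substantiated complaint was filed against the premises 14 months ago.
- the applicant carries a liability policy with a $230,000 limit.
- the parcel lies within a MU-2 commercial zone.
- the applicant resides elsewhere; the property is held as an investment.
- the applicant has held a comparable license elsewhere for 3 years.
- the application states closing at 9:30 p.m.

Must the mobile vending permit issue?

(i) age ≥ 16 — fails.
(ii) insurance ≥ $250,000 — not met.
(iii) all abutters consent — fails.
So (a) is not satisfied (F OR F OR F).
(i) closes by 7 p.m. — not met.
(ii) ≤ 14 units — holds.
(b) = F OR T = true.
(A) commercially zoned — met.
(B) no complaint in 18 mo. — not met.
(i): T AND F → false.
(ii) ≥200 ft from school — met.
(c) = F OR T = true.
(1): F AND T AND T → false.
(a) hardship waiver — met.
(i) food handler cert. — not satisfied.
(ii) fee paid — not met.
(iii) primary residence — not satisfied.
So (b) is not satisfied (F OR F OR F).
(2): T AND F → false.
Overall = F OR F = false.

No — denied.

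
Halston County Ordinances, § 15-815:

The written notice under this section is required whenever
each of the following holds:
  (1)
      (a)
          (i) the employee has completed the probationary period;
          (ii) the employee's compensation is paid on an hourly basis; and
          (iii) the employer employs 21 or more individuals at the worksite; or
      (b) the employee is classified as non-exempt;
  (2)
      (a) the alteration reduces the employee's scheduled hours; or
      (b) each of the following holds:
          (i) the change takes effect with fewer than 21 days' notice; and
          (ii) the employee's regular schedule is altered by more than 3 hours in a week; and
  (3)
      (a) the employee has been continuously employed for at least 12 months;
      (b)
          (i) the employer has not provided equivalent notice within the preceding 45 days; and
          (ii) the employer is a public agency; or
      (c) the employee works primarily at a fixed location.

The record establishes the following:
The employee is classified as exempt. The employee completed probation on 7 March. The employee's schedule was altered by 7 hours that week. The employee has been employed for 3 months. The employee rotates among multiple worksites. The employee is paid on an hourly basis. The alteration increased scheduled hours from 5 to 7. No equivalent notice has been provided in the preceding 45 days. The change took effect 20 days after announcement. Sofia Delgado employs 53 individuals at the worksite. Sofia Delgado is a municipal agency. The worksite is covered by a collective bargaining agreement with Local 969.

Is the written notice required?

(i) past probation — holds.
(ii) hourly-paid — satisfied.
(iii) ≥ 21 at site — holds.
(a): T AND T AND T → true.
(b) non-exempt — not satisfied.
(1) = T OR F = true.
(a) hours reduced — fails.
(i) < 21 days' notice — met.
(ii) schedule shift > 3h — holds.
(b) = T AND T = true.
So (2) is satisfied (F OR T).
(a) tenure ≥ 12 mo. — not met.
(i) no recent notice — holds.
(ii) public agency — holds.
(b): T AND T → true.
(c) fixed location — not satisfied.
(3): F OR T OR F → true.
So Overall is satisfied (T AND T AND T).

Yes — required.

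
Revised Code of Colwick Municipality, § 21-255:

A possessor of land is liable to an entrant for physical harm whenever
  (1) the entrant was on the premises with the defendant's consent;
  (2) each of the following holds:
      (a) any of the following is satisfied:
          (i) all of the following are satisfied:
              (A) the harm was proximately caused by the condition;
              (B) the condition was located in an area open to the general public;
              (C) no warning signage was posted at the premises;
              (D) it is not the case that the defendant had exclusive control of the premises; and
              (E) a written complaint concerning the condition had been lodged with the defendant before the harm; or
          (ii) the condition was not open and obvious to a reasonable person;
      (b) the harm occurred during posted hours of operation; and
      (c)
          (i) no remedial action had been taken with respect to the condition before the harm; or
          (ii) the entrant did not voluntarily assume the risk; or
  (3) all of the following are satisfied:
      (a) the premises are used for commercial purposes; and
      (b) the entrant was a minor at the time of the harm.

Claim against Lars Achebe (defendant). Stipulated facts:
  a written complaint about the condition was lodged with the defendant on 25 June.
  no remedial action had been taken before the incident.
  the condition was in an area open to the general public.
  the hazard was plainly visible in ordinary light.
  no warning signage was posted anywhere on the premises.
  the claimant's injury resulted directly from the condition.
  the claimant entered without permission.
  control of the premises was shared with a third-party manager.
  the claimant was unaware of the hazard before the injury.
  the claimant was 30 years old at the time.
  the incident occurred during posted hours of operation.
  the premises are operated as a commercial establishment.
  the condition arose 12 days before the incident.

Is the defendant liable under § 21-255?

(1) consent to enter — fails.
(A) proximate cause — holds.
(B) public area — met.
(C) no signage posted — holds.
(D) not (exclusive control) — met.
(E) complaint lodged — satisfied.
(i): T AND T AND T AND T AND T → true.
(ii) not open/obvious — not satisfied.
(a): T OR F → true.
(b) during posted hours — satisfied.
(i) no remedial action — holds.
(ii) no assumed risk — met.
(c) = T OR T = true.
(2): T AND T AND T → true.
(a) commercial use — met.
(b) entrant a minor — fails.
(3): T AND F → false.
Overall: F OR T OR F → true.

Yes — liable.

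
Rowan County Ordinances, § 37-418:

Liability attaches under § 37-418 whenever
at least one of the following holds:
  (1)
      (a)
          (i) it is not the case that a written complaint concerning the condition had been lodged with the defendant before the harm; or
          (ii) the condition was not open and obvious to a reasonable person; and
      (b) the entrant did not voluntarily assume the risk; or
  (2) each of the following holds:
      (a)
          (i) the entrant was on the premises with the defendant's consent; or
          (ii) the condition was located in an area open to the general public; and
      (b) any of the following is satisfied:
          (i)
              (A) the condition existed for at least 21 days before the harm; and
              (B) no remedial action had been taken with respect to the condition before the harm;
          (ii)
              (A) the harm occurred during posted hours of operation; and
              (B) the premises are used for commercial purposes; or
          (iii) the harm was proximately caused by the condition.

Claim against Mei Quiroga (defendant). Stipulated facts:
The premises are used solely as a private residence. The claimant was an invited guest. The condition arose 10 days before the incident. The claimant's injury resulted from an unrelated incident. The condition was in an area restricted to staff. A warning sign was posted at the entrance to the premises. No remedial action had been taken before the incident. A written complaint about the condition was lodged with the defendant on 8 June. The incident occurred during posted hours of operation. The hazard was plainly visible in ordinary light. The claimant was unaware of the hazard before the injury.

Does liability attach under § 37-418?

(i) not (complaint lodged) — not met.
(ii) not open/obvious — fails.
(a) = F OR F = false.
(b) no assumed risk — satisfied.
So (1) is not satisfied (F AND T).
(i) consent to enter — holds.
(ii) public area — not met.
(a): T OR F → true.
(A) condition ≥21 days old — not satisfied.
(B) no remedial action — met.
So (i) is not satisfied (F AND T).
(A) during posted hours — met.
(B) commercial use — fails.
(ii): T AND F → false.
(iii) proximate cause — fails.
(b) = F OR F OR F = false.
(2): T AND F → false.
Overall = F OR F = false.

No — not liable.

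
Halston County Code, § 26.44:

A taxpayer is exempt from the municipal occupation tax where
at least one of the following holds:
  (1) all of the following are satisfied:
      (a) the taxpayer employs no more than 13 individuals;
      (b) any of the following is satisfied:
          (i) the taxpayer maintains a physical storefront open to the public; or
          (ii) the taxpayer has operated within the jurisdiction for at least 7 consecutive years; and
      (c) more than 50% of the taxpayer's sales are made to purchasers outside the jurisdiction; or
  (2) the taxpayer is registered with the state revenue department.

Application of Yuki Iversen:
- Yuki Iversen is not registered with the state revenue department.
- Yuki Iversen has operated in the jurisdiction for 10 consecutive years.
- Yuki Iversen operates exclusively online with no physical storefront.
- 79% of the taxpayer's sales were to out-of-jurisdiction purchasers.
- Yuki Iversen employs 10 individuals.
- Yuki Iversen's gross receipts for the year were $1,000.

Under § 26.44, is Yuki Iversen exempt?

Yes — exempt.

(a) ≤ 13 employees — holds.
(i) has storefront — not met.
(ii) ≥ 7 yrs in jurisdiction — satisfied.
(b) = F OR T = true.
(c) >50% out-of-jur. sales — satisfied.
(1): T AND T AND T → true.
(2) state-registered — fails.
Overall = T OR F = true.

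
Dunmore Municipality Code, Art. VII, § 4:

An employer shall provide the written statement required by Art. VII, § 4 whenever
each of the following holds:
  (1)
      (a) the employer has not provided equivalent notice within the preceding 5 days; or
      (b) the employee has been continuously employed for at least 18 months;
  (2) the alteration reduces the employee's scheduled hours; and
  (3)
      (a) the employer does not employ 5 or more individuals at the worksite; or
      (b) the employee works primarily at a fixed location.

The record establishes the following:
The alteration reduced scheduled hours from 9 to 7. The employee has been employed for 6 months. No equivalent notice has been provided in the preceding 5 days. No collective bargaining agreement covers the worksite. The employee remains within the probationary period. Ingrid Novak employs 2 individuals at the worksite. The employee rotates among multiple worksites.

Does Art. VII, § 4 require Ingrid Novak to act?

(a) no recent notice — met.
(b) tenure ≥ 18 mo. — fails.
(1) = T OR F = true.
(2) hours reduced — holds.
(a) not (≥ 5 at site) — met.
(b) fixed location — not met.
(3) = T OR F = true.
Overall = T AND T AND T = true.

Yes — required.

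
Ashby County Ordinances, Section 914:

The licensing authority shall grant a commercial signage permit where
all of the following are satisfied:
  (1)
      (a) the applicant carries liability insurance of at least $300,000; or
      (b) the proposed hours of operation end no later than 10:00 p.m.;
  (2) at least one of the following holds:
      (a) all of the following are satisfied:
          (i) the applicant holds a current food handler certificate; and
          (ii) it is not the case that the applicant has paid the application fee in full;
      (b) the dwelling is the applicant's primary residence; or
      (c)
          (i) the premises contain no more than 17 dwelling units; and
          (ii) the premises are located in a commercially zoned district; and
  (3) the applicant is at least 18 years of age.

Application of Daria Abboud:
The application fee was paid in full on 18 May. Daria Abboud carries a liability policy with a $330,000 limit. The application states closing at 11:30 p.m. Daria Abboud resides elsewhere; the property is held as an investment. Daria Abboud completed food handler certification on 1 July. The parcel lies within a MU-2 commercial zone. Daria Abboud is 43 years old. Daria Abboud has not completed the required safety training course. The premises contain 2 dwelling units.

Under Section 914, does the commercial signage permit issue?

(a) insurance ≥ $300,000 — holds.
(b) closes by 10 p.m. — not met.
(1): T OR F → true.
(i) food handler cert. — satisfied.
(ii) not (fee paid) — fails.
So (a) is not satisfied (T AND F).
(b) primary residence — not met.
(i) ≤ 17 units — met.
(ii) commercially zoned — met.
So (c) is satisfied (T AND T).
(2) = F OR F OR T = true.
(3) age ≥ 18 — satisfied.
Overall: T AND T AND T → true.

Yes — granted.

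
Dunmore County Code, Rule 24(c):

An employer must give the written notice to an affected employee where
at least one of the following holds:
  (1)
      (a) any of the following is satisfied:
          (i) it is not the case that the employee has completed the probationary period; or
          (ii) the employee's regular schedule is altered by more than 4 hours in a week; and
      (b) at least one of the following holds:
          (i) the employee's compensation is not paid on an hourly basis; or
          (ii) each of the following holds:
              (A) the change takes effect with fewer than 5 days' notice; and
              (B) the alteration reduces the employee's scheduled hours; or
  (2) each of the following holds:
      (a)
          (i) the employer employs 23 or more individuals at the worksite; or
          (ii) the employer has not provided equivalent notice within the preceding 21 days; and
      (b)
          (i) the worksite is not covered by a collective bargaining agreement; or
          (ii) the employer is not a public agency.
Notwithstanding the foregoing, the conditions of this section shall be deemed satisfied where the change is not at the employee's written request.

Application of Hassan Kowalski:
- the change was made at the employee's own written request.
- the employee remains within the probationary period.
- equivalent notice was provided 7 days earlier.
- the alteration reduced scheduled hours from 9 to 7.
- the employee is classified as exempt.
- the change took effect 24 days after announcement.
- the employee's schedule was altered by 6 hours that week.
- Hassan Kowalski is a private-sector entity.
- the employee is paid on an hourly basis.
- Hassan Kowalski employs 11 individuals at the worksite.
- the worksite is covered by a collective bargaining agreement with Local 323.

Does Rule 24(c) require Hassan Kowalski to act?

(i) not (past probation) — satisfied.
(ii) schedule shift > 4h — satisfied.
(a): T OR T → true.
(i) not (hourly-paid) — fails.
(A) < 5 days' notice — not met.
(B) hours reduced — satisfied.
(ii) = F AND T = false.
(b) = F OR F = false.
(1): T AND F → false.
(i) ≥ 23 at site — fails.
(ii) no recent notice — not satisfied.
(a) = F OR F = false.
(i) no CBA — not satisfied.
(ii) not (public agency) — met.
(b): F OR T → true.
So (2) is not satisfied (F AND T).
Overall: F OR F → false.
Exception (not employee-requested) — not satisfied.
Result: main false OR exception false → false.

No — not required.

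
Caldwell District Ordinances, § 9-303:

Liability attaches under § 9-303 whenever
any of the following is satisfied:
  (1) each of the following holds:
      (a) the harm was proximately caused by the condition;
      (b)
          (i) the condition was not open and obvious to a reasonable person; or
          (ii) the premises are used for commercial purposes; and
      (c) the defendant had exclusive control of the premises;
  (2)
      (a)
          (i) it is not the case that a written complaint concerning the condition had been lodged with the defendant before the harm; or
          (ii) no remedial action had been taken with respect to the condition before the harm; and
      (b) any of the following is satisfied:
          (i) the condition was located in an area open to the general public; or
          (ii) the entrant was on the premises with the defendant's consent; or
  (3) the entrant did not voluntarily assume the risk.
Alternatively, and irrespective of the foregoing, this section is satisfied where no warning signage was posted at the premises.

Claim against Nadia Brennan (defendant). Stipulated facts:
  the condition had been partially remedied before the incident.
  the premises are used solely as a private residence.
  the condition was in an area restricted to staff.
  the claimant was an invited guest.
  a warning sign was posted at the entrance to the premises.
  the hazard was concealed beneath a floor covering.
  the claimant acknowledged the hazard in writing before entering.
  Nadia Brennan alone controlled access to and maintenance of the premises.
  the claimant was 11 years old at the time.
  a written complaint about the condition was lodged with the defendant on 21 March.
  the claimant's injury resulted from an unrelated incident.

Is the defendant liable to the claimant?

(a) proximate cause — fails.
(i) not open/obvious — satisfied.
(ii) commercial use — not satisfied.
So (b) is satisfied (T OR F).
(c) exclusive control — holds.
(1) = F AND T AND T = false.
(i) not (complaint lodged) — not met.
(ii) no remedial action — fails.
(a): F OR F → false.
(i) public area — not met.
(ii) consent to enter — holds.
So (b) is satisfied (F OR T).
(2) = F AND T = false.
(3) no assumed risk — not met.
Overall: F OR F OR F → false.
Exception (no signage posted) — not satisfied.
Result: main false OR exception false → false.

No — not liable.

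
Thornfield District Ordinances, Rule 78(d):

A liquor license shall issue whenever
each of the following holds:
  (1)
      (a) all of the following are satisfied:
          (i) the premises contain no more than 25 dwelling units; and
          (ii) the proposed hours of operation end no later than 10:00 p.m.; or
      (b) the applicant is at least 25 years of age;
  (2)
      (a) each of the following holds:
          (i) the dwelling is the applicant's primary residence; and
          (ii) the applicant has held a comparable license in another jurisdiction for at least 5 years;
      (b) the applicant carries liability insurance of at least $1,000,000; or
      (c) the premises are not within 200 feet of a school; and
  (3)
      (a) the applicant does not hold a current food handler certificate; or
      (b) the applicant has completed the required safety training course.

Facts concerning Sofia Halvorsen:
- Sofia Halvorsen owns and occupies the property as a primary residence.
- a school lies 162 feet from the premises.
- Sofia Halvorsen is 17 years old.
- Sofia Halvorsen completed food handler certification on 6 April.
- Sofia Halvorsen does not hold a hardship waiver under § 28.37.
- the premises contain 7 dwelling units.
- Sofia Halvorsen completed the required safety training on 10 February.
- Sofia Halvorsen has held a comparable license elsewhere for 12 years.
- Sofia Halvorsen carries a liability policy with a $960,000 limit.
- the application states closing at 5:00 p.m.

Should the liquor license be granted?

(i) ≤ 25 units — satisfied.
(ii) closes by 10 p.m. — satisfied.
(a): T AND T → true.
(b) age ≥ 25 — fails.
So (1) is satisfied (T OR F).
(i) primary residence — holds.
(ii) prior license ≥ 5 yr — holds.
(a): T AND T → true.
(b) insurance ≥ $1,000,000 — not satisfied.
(c) ≥200 ft from school — not satisfied.
So (2) is satisfied (T OR F OR F).
(a) not (food handler cert.) — not satisfied.
(b) safety training — met.
(3): F OR T → true.
Overall: T AND T AND T → true.

Yes — granted.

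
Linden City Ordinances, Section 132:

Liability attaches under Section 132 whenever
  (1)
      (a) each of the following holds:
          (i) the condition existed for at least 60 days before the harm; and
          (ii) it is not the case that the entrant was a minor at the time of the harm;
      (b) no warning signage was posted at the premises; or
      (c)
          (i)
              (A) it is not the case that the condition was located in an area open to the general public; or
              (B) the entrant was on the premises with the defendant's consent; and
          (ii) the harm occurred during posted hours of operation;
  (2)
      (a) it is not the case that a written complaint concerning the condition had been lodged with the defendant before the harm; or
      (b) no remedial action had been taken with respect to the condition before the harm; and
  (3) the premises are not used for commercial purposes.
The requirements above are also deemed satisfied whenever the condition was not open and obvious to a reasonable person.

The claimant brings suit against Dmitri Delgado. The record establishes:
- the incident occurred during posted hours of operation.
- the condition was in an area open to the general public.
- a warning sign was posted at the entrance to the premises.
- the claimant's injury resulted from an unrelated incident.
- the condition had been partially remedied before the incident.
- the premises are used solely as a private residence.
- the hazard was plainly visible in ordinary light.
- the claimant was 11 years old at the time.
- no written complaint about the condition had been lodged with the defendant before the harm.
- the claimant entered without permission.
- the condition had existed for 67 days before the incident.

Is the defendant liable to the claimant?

(i) condition ≥60 days old — satisfied.
(ii) not (entrant a minor) — fails.
(a): T AND F → false.
(b) no signage posted — not satisfied.
(A) not (public area) — not satisfied.
(B) consent to enter — fails.
So (i) is not satisfied (F OR F).
(ii) during posted hours — holds.
(c): F AND T → false.
So (1) is not satisfied (F OR F OR F).
(a) not (complaint lodged) — satisfied.
(b) no remedial action — fails.
(2) = T OR F = true.
(3) not (commercial use) — holds.
Overall = F AND T AND T = false.
Exception (not open/obvious) — not satisfied.
Result: main false OR exception false → false.

No — not liable.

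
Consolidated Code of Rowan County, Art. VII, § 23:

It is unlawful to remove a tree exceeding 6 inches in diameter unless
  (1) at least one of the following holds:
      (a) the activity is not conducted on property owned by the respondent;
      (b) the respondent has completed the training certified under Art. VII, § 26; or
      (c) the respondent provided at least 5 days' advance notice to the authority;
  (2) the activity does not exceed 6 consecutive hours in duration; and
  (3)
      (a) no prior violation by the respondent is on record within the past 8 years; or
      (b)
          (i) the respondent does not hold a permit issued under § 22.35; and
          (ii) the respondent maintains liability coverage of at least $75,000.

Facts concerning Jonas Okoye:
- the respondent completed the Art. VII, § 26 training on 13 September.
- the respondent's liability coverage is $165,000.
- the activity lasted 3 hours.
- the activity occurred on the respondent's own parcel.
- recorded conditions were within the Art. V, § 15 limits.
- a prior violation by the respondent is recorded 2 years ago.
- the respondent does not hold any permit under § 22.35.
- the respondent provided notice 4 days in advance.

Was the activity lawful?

Yes — lawful.

(a) not (own property) — not met.
(b) training certified — holds.
(c) ≥5 days' notice — fails.
(1): F OR T OR F → true.
(2) ≤ 6 hrs duration — met.
(a) no prior violation — fails.
(i) not (holds permit) — holds.
(ii) coverage ≥ $75,000 — satisfied.
(b): T AND T → true.
(3): F OR T → true.
Overall = T AND T AND T = true.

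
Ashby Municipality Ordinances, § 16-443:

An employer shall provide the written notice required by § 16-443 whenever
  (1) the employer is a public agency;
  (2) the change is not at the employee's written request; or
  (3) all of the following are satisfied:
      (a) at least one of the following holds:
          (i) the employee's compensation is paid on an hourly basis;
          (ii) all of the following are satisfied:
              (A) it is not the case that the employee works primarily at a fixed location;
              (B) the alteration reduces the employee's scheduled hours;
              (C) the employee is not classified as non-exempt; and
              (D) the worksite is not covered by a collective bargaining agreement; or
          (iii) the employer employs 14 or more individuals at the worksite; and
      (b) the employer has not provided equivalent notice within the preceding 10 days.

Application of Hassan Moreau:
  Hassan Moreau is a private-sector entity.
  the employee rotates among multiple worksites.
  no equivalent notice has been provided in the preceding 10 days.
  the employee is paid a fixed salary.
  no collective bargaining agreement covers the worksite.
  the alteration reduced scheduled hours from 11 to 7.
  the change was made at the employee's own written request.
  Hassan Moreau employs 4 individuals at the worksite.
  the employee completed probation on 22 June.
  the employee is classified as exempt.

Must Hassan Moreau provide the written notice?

Yes — required.

(1) public agency — fails.
(2) not employee-requested — fails.
(i) hourly-paid — fails.
(A) not (fixed location) — met.
(B) hours reduced — met.
(C) not (non-exempt) — satisfied.
(D) no CBA — met.
(ii) = T AND T AND T AND T = true.
(iii) ≥ 14 at site — not satisfied.
So (a) is satisfied (F OR T OR F).
(b) no recent notice — holds.
(3): T AND T → true.
Overall: F OR F OR T → true.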